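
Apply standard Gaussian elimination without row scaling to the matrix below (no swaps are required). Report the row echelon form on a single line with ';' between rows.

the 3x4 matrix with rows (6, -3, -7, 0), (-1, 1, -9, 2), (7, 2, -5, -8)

REF = [6 -3 -7 0; 0 1/2 -61/6 2; 0 0 115 -30]

Forward elimination:
R2 <- R2 - (-1/6)*R1:  [     0    1/2  -61/6      2 ]
R3 <- R3 - (7/6)*R1:  [    0  11/2  19/6    -8 ]
R3 <- R3 - (11)*R2:  [   0    0  115  -30 ]
Row echelon form:
[ 6   -3     -7    0 ]
[ 0  1/2  -61/6    2 ]
[ 0    0    115  -30 ]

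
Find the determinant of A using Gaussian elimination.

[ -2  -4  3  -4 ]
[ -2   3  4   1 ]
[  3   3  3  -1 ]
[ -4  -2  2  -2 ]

det(A) = 140

Forward elimination:
R2 <- R2 - (1)*R1:  [ 0  7  1  5 ]
R3 <- R3 - (-3/2)*R1:  [    0    -3  15/2    -7 ]
R4 <- R4 - (2)*R1:  [  0   6  -4   6 ]
R3 <- R3 - (-3/7)*R2:  [      0       0  111/14   -34/7 ]
R4 <- R4 - (6/7)*R2:  [     0      0  -34/7   12/7 ]
R4 <- R4 - (-68/111)*R3:  [        0         0         0  -140/111 ]
Upper-triangular form:
[ -2  -4       3        -4 ]
[  0   7       1         5 ]
[  0   0  111/14     -34/7 ]
[  0   0       0  -140/111 ]
det(A) = (-1)^0 * (-2) * (7) * (111/14) * (-140/111) = 140  (0 row swaps -> sign +1)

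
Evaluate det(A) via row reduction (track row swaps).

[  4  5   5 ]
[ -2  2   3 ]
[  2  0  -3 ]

det(A) = -44

Forward elimination:
R2 <- R2 - (-1/2)*R1:  [    0   9/2  11/2 ]
R3 <- R3 - (1/2)*R1:  [     0   -5/2  -11/2 ]
R3 <- R3 - (-5/9)*R2:  [     0      0  -22/9 ]
Upper-triangular form:
[ 4    5      5 ]
[ 0  9/2   11/2 ]
[ 0    0  -22/9 ]
det(A) = (-1)^0 * (4) * (9/2) * (-22/9) = -44  (0 row swaps -> sign +1)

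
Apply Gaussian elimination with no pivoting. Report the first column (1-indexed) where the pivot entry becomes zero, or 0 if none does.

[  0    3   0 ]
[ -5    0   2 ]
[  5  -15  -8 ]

Naive forward elimination:
Pivot entry (1,1) is zero but row 2 has -5 in column 1 -> naive elimination stops; a row interchange (e.g. R1 <-> R2) would be required here.

first zero-pivot column = 1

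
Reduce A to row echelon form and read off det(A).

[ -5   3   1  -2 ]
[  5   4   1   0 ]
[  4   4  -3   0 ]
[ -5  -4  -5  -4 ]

Forward elimination:
R2 <- R2 - (-1)*R1:  [  0   7   2  -2 ]
R3 <- R3 - (-4/5)*R1:  [     0   32/5  -11/5   -8/5 ]
R4 <- R4 - (1)*R1:  [  0  -7  -6  -2 ]
R3 <- R3 - (32/35)*R2:  [       0        0  -141/35     8/35 ]
R4 <- R4 - (-1)*R2:  [  0   0  -4  -4 ]
R4 <- R4 - (140/141)*R3:  [        0         0         0  -596/141 ]
Upper-triangular form:
[ -5  3        1        -2 ]
[  0  7        2        -2 ]
[  0  0  -141/35      8/35 ]
[  0  0        0  -596/141 ]
det(A) = (-1)^0 * (-5) * (7) * (-141/35) * (-596/141) = -596  (0 row swaps -> sign +1)

det(A) = -596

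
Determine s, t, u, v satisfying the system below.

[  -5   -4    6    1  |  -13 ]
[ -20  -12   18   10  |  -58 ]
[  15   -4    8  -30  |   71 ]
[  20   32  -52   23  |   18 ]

Forward elimination on [A|b]:
R2 <- R2 - (4)*R1:  [  0   4  -6   6  -6 ]
R3 <- R3 - (-3)*R1:  [   0  -16   26  -27   32 ]
R4 <- R4 - (-4)*R1:  [   0   16  -28   27  -34 ]
R3 <- R3 - (-4)*R2:  [  0   0   2  -3   8 ]
R4 <- R4 - (4)*R2:  [   0    0   -4    3  -10 ]
R4 <- R4 - (-2)*R3:  [  0   0   0  -3   6 ]
Row echelon form:
[ -5  -4   6   1  |  -13 ]
[  0   4  -6   6  |   -6 ]
[  0   0   2  -3  |    8 ]
[  0   0   0  -3  |    6 ]
Back-substitution:
v = (6) / -3 = -2
u = (8 - (-3)*(-2)) / 2 = 1
t = (-6 - (-6)*(1) - (6)*(-2)) / 4 = 3
s = (-13 - (-4)*(3) - (6)*(1) - (1)*(-2)) / -5 = 1

(1, 3, 1, -2)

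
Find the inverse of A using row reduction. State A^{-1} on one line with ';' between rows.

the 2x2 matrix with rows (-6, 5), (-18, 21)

Gauss-Jordan on [A | I]:
R1 <- (1/-6)*R1:  [    1  -5/6  |  -1/6     0 ]
R2 <- R2 - (-18)*R1:  [  0   6  |  -3   1 ]
R2 <- (1/6)*R2:  [    0     1  |  -1/2   1/6 ]
R1 <- R1 - (-5/6)*R2:  [     1      0  |  -7/12   5/36 ]
Right block of [I | A^{-1}] is the inverse:
[ -7/12  5/36 ]
[  -1/2   1/6 ]

inverse = [-7/12 5/36; -1/2 1/6]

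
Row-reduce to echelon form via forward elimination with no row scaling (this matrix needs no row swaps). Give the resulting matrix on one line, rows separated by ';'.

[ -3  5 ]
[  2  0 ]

REF = [-3 5; 0 10/3]

Forward elimination:
R2 <- R2 - (-2/3)*R1:  [    0  10/3 ]
Row echelon form:
[ -3     5 ]
[  0  10/3 ]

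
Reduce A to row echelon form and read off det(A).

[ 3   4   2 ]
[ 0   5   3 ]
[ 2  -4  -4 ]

Forward elimination:
R3 <- R3 - (2/3)*R1:  [     0  -20/3  -16/3 ]
R3 <- R3 - (-4/3)*R2:  [    0     0  -4/3 ]
Upper-triangular form:
[ 3  4     2 ]
[ 0  5     3 ]
[ 0  0  -4/3 ]
det(A) = (-1)^0 * (3) * (5) * (-4/3) = -20  (0 row swaps -> sign +1)

det(A) = -20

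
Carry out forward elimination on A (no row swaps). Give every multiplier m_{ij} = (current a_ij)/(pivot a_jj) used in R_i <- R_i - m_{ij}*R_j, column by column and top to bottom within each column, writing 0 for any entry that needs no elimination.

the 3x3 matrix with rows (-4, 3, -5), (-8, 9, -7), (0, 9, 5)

multipliers: 2, 0, 3

Forward elimination:
R2 <- R2 - (2)*R1:  [ 0  3  3 ]
R3: entry in column 1 is already 0 -> m_{31} = 0 (no row operation needed)
R3 <- R3 - (3)*R2:  [  0   0  -4 ]
Multipliers (in order of application): m_{21} = 2, m_{31} = 0, m_{32} = 3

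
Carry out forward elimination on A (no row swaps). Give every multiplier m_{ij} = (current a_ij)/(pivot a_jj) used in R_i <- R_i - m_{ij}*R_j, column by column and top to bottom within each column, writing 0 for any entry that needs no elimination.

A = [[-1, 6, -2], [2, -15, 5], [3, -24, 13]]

Forward elimination:
R2 <- R2 - (-2)*R1:  [  0  -3   1 ]
R3 <- R3 - (-3)*R1:  [  0  -6   7 ]
R3 <- R3 - (2)*R2:  [ 0  0  5 ]
Multipliers (in order of application): m_{21} = -2, m_{31} = -3, m_{32} = 2

multipliers: -2, -3, 2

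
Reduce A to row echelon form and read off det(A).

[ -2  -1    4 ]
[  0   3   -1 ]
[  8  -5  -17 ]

Forward elimination:
R3 <- R3 - (-4)*R1:  [  0  -9  -1 ]
R3 <- R3 - (-3)*R2:  [  0   0  -4 ]
Upper-triangular form:
[ -2  -1   4 ]
[  0   3  -1 ]
[  0   0  -4 ]
det(A) = (-1)^0 * (-2) * (3) * (-4) = 24  (0 row swaps -> sign +1)

det(A) = 24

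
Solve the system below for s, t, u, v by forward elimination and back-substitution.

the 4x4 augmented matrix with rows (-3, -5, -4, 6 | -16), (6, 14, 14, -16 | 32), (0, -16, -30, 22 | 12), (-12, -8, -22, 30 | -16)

(3, 3, -2, 0)

Forward elimination on [A|b]:
R2 <- R2 - (-2)*R1:  [  0   4   6  -4   0 ]
R4 <- R4 - (4)*R1:  [  0  12  -6   6  48 ]
R3 <- R3 - (-4)*R2:  [  0   0  -6   6  12 ]
R4 <- R4 - (3)*R2:  [   0    0  -24   18   48 ]
R4 <- R4 - (4)*R3:  [  0   0   0  -6   0 ]
Row echelon form:
[ -3  -5  -4   6  |  -16 ]
[  0   4   6  -4  |    0 ]
[  0   0  -6   6  |   12 ]
[  0   0   0  -6  |    0 ]
Back-substitution:
v = (0) / -6 = 0
u = (12 - (6)*(0)) / -6 = -2
t = (0 - (6)*(-2) - (-4)*(0)) / 4 = 3
s = (-16 - (-5)*(3) - (-4)*(-2) - (6)*(0)) / -3 = 3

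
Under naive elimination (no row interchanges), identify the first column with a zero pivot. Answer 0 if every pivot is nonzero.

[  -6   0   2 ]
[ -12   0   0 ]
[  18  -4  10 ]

Naive forward elimination:
R2 <- R2 - (2)*R1:  [  0   0  -4 ]
R3 <- R3 - (-3)*R1:  [  0  -4  16 ]
Matrix at this point:
[ -6   0   2 ]
[  0   0  -4 ]
[  0  -4  16 ]
Pivot entry (2,2) is zero but row 3 has -4 in column 2 -> naive elimination stops; a row interchange (e.g. R2 <-> R3) would be required here.

first zero-pivot column = 2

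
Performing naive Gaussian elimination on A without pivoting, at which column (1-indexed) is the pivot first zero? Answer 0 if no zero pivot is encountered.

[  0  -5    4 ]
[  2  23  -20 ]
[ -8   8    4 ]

first zero-pivot column = 1

Naive forward elimination:
Pivot entry (1,1) is zero but row 2 has 2 in column 1 -> naive elimination stops; a row interchange (e.g. R1 <-> R2) would be required here.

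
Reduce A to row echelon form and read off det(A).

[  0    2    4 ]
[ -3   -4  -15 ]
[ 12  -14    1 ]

Forward elimination:
R1 <-> R2   (pivot in column 1 was zero)
[ -3   -4  -15 ]
[  0    2    4 ]
[ 12  -14    1 ]
R3 <- R3 - (-4)*R1:  [   0  -30  -59 ]
R3 <- R3 - (-15)*R2:  [ 0  0  1 ]
Upper-triangular form:
[ -3  -4  -15 ]
[  0   2    4 ]
[  0   0    1 ]
det(A) = (-1)^1 * (-3) * (2) * (1) = 6  (1 row swap -> sign -1)

det(A) = 6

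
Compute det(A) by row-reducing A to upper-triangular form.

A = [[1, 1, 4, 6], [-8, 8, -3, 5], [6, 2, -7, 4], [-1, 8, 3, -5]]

Forward elimination:
R2 <- R2 - (-8)*R1:  [  0  16  29  53 ]
R3 <- R3 - (6)*R1:  [   0   -4  -31  -32 ]
R4 <- R4 - (-1)*R1:  [ 0  9  7  1 ]
R3 <- R3 - (-1/4)*R2:  [     0      0  -95/4  -75/4 ]
R4 <- R4 - (9/16)*R2:  [       0        0  -149/16  -461/16 ]
R4 <- R4 - (149/380)*R3:  [        0         0         0  -1631/76 ]
Upper-triangular form:
[ 1   1      4         6 ]
[ 0  16     29        53 ]
[ 0   0  -95/4     -75/4 ]
[ 0   0      0  -1631/76 ]
det(A) = (-1)^0 * (1) * (16) * (-95/4) * (-1631/76) = 8155  (0 row swaps -> sign +1)

det(A) = 8155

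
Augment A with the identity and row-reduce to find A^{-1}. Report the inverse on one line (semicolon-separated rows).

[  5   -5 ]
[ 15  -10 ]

Gauss-Jordan on [A | I]:
R1 <- (1/5)*R1:  [   1   -1  |  1/5    0 ]
R2 <- R2 - (15)*R1:  [  0   5  |  -3   1 ]
R2 <- (1/5)*R2:  [    0     1  |  -3/5   1/5 ]
R1 <- R1 - (-1)*R2:  [    1     0  |  -2/5   1/5 ]
Right block of [I | A^{-1}] is the inverse:
[ -2/5  1/5 ]
[ -3/5  1/5 ]

inverse = [-2/5 1/5; -3/5 1/5]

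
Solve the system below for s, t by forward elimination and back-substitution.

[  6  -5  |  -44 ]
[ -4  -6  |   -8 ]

(-4, 4)

Forward elimination on [A|b]:
R2 <- R2 - (-2/3)*R1:  [      0   -28/3  -112/3 ]
Row echelon form:
[ 6     -5  |     -44 ]
[ 0  -28/3  |  -112/3 ]
Back-substitution:
t = (-112/3) / (-28/3) = 4
s = (-44 - (-5)*(4)) / 6 = -4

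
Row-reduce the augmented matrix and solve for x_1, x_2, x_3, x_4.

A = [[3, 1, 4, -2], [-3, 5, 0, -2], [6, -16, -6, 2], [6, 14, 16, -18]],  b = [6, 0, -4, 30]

Forward elimination on [A|b]:
R2 <- R2 - (-1)*R1:  [  0   6   4  -4   6 ]
R3 <- R3 - (2)*R1:  [   0  -18  -14    6  -16 ]
R4 <- R4 - (2)*R1:  [   0   12    8  -14   18 ]
R3 <- R3 - (-3)*R2:  [  0   0  -2  -6   2 ]
R4 <- R4 - (2)*R2:  [  0   0   0  -6   6 ]
Row echelon form:
[ 3  1   4  -2  |  6 ]
[ 0  6   4  -4  |  6 ]
[ 0  0  -2  -6  |  2 ]
[ 0  0   0  -6  |  6 ]
Back-substitution:
x_4 = (6) / -6 = -1
x_3 = (2 - (-6)*(-1)) / -2 = 2
x_2 = (6 - (4)*(2) - (-4)*(-1)) / 6 = -1
x_1 = (6 - (1)*(-1) - (4)*(2) - (-2)*(-1)) / 3 = -1

(-1, -1, 2, -1)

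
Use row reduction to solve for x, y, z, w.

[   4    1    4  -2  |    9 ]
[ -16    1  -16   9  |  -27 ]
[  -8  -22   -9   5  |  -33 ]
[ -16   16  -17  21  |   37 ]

(5, 1, -1, 4)

Forward elimination on [A|b]:
R2 <- R2 - (-4)*R1:  [ 0  5  0  1  9 ]
R3 <- R3 - (-2)*R1:  [   0  -20   -1    1  -15 ]
R4 <- R4 - (-4)*R1:  [  0  20  -1  13  73 ]
R3 <- R3 - (-4)*R2:  [  0   0  -1   5  21 ]
R4 <- R4 - (4)*R2:  [  0   0  -1   9  37 ]
R4 <- R4 - (1)*R3:  [  0   0   0   4  16 ]
Row echelon form:
[ 4  1   4  -2  |   9 ]
[ 0  5   0   1  |   9 ]
[ 0  0  -1   5  |  21 ]
[ 0  0   0   4  |  16 ]
Back-substitution:
w = (16) / 4 = 4
z = (21 - (5)*(4)) / -1 = -1
y = (9 - (1)*(4)) / 5 = 1
x = (9 - (1)*(1) - (4)*(-1) - (-2)*(4)) / 4 = 5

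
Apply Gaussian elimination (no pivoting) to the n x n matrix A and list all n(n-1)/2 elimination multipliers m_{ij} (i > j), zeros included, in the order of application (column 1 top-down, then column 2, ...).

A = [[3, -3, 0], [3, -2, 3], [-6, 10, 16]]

multipliers: 1, -2, 4

Forward elimination:
R2 <- R2 - (1)*R1:  [ 0  1  3 ]
R3 <- R3 - (-2)*R1:  [  0   4  16 ]
R3 <- R3 - (4)*R2:  [ 0  0  4 ]
Multipliers (in order of application): m_{21} = 1, m_{31} = -2, m_{32} = 4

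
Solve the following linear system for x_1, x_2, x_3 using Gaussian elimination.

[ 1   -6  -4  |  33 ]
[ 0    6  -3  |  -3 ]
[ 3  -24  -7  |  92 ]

Forward elimination on [A|b]:
R3 <- R3 - (3)*R1:  [  0  -6   5  -7 ]
R3 <- R3 - (-1)*R2:  [   0    0    2  -10 ]
Row echelon form:
[ 1  -6  -4  |   33 ]
[ 0   6  -3  |   -3 ]
[ 0   0   2  |  -10 ]
Back-substitution:
x_3 = (-10) / 2 = -5
x_2 = (-3 - (-3)*(-5)) / 6 = -3
x_1 = (33 - (-6)*(-3) - (-4)*(-5)) / 1 = -5

(-5, -3, -5)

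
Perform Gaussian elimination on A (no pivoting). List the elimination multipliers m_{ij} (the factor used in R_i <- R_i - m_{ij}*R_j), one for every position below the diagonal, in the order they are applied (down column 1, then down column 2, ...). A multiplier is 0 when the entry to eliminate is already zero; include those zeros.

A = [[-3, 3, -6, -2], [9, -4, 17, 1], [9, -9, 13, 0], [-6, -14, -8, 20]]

multipliers: -3, -3, 2, 0, -4, 0

Forward elimination:
R2 <- R2 - (-3)*R1:  [  0   5  -1  -5 ]
R3 <- R3 - (-3)*R1:  [  0   0  -5  -6 ]
R4 <- R4 - (2)*R1:  [   0  -20    4   24 ]
R3: entry in column 2 is already 0 -> m_{32} = 0 (no row operation needed)
R4 <- R4 - (-4)*R2:  [ 0  0  0  4 ]
R4: entry in column 3 is already 0 -> m_{43} = 0 (no row operation needed)
Multipliers (in order of application): m_{21} = -3, m_{31} = -3, m_{41} = 2, m_{32} = 0, m_{42} = -4, m_{43} = 0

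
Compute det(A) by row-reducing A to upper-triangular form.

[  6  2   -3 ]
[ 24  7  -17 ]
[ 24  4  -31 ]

det(A) = -6

Forward elimination:
R2 <- R2 - (4)*R1:  [  0  -1  -5 ]
R3 <- R3 - (4)*R1:  [   0   -4  -19 ]
R3 <- R3 - (4)*R2:  [ 0  0  1 ]
Upper-triangular form:
[ 6   2  -3 ]
[ 0  -1  -5 ]
[ 0   0   1 ]
det(A) = (-1)^0 * (6) * (-1) * (1) = -6  (0 row swaps -> sign +1)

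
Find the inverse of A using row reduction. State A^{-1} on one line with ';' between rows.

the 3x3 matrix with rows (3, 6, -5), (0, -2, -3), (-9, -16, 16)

Gauss-Jordan on [A | I]:
R1 <- (1/3)*R1:  [    1     2  -5/3  |   1/3     0     0 ]
R3 <- R3 - (-9)*R1:  [ 0  2  1  |  3  0  1 ]
R2 <- (1/-2)*R2:  [    0     1   3/2  |     0  -1/2     0 ]
R1 <- R1 - (2)*R2:  [     1      0  -14/3  |    1/3      1      0 ]
R3 <- R3 - (2)*R2:  [  0   0  -2  |   3   1   1 ]
R3 <- (1/-2)*R3:  [    0     0     1  |  -3/2  -1/2  -1/2 ]
R1 <- R1 - (-14/3)*R3:  [     1      0      0  |  -20/3   -4/3   -7/3 ]
R2 <- R2 - (3/2)*R3:  [   0    1    0  |  9/4  1/4  3/4 ]
Right block of [I | A^{-1}] is the inverse:
[ -20/3  -4/3  -7/3 ]
[   9/4   1/4   3/4 ]
[  -3/2  -1/2  -1/2 ]

inverse = [-20/3 -4/3 -7/3; 9/4 1/4 3/4; -3/2 -1/2 -1/2]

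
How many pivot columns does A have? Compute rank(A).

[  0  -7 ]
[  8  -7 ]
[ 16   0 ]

Row reduction:
R1 <-> R2   (pivot in column 1 was zero)
[  8  -7 ]
[  0  -7 ]
[ 16   0 ]
R3 <- R3 - (2)*R1:  [  0  14 ]
R3 <- R3 - (-2)*R2:  [ 0  0 ]
Row echelon form:
[ 8  -7 ]
[ 0  -7 ]
[ 0   0 ]
Nonzero rows / pivot columns: 2

rank(A) = 2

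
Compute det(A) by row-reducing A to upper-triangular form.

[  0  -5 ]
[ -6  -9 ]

Forward elimination:
R1 <-> R2   (pivot in column 1 was zero)
[ -6  -9 ]
[  0  -5 ]
Upper-triangular form:
[ -6  -9 ]
[  0  -5 ]
det(A) = (-1)^1 * (-6) * (-5) = -30  (1 row swap -> sign -1)

det(A) = -30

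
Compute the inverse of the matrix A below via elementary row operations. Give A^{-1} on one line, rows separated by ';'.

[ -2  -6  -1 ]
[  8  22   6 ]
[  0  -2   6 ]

inverse = [9 19/8 -7/8; -3 -3/4 1/4; -1 -1/4 1/4]

Gauss-Jordan on [A | I]:
R1 <- (1/-2)*R1:  [    1     3   1/2  |  -1/2     0     0 ]
R2 <- R2 - (8)*R1:  [  0  -2   2  |   4   1   0 ]
R2 <- (1/-2)*R2:  [    0     1    -1  |    -2  -1/2     0 ]
R1 <- R1 - (3)*R2:  [    1     0   7/2  |  11/2   3/2     0 ]
R3 <- R3 - (-2)*R2:  [  0   0   4  |  -4  -1   1 ]
R3 <- (1/4)*R3:  [    0     0     1  |    -1  -1/4   1/4 ]
R1 <- R1 - (7/2)*R3:  [    1     0     0  |     9  19/8  -7/8 ]
R2 <- R2 - (-1)*R3:  [    0     1     0  |    -3  -3/4   1/4 ]
Right block of [I | A^{-1}] is the inverse:
[  9  19/8  -7/8 ]
[ -3  -3/4   1/4 ]
[ -1  -1/4   1/4 ]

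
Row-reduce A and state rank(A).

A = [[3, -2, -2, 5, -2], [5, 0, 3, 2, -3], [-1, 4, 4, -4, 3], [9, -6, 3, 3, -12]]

rank(A) = 3

Row reduction:
R2 <- R2 - (5/3)*R1:  [     0   10/3   19/3  -19/3    1/3 ]
R3 <- R3 - (-1/3)*R1:  [    0  10/3  10/3  -7/3   7/3 ]
R4 <- R4 - (3)*R1:  [   0    0    9  -12   -6 ]
R3 <- R3 - (1)*R2:  [  0   0  -3   4   2 ]
R4 <- R4 - (-3)*R3:  [ 0  0  0  0  0 ]
Row echelon form:
[ 3    -2    -2      5   -2 ]
[ 0  10/3  19/3  -19/3  1/3 ]
[ 0     0    -3      4    2 ]
[ 0     0     0      0    0 ]
Nonzero rows / pivot columns: 3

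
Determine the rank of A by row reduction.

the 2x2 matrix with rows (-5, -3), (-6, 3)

rank(A) = 2

Row reduction:
R2 <- R2 - (6/5)*R1:  [    0  33/5 ]
Row echelon form:
[ -5    -3 ]
[  0  33/5 ]
Nonzero rows / pivot columns: 2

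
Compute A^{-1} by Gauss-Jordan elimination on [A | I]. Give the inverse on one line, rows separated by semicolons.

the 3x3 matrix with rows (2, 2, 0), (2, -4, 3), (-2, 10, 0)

Gauss-Jordan on [A | I]:
R1 <- (1/2)*R1:  [   1    1    0  |  1/2    0    0 ]
R2 <- R2 - (2)*R1:  [  0  -6   3  |  -1   1   0 ]
R3 <- R3 - (-2)*R1:  [  0  12   0  |   1   0   1 ]
R2 <- (1/-6)*R2:  [    0     1  -1/2  |   1/6  -1/6     0 ]
R1 <- R1 - (1)*R2:  [   1    0  1/2  |  1/3  1/6    0 ]
R3 <- R3 - (12)*R2:  [  0   0   6  |  -1   2   1 ]
R3 <- (1/6)*R3:  [    0     0     1  |  -1/6   1/3   1/6 ]
R1 <- R1 - (1/2)*R3:  [     1      0      0  |   5/12      0  -1/12 ]
R2 <- R2 - (-1/2)*R3:  [    0     1     0  |  1/12     0  1/12 ]
Right block of [I | A^{-1}] is the inverse:
[ 5/12    0  -1/12 ]
[ 1/12    0   1/12 ]
[ -1/6  1/3    1/6 ]

inverse = [5/12 0 -1/12; 1/12 0 1/12; -1/6 1/3 1/6]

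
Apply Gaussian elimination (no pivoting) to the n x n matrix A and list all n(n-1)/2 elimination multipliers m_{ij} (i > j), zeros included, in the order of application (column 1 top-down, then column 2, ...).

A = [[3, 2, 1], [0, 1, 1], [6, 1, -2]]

multipliers: 0, 2, -3

Forward elimination:
R2: entry in column 1 is already 0 -> m_{21} = 0 (no row operation needed)
R3 <- R3 - (2)*R1:  [  0  -3  -4 ]
R3 <- R3 - (-3)*R2:  [  0   0  -1 ]
Multipliers (in order of application): m_{21} = 0, m_{31} = 2, m_{32} = -3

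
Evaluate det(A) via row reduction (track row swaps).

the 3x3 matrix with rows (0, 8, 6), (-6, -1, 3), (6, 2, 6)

det(A) = 396

Forward elimination:
R1 <-> R2   (pivot in column 1 was zero)
[ -6  -1  3 ]
[  0   8  6 ]
[  6   2  6 ]
R3 <- R3 - (-1)*R1:  [ 0  1  9 ]
R3 <- R3 - (1/8)*R2:  [    0     0  33/4 ]
Upper-triangular form:
[ -6  -1     3 ]
[  0   8     6 ]
[  0   0  33/4 ]
det(A) = (-1)^1 * (-6) * (8) * (33/4) = 396  (1 row swap -> sign -1)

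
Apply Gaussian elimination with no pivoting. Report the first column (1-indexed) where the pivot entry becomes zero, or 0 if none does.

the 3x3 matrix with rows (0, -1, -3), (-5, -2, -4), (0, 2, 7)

first zero-pivot column = 1

Naive forward elimination:
Pivot entry (1,1) is zero but row 2 has -5 in column 1 -> naive elimination stops; a row interchange (e.g. R1 <-> R2) would be required here.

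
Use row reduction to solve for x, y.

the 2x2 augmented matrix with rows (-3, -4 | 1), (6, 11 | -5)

Forward elimination on [A|b]:
R2 <- R2 - (-2)*R1:  [  0   3  -3 ]
Row echelon form:
[ -3  -4  |   1 ]
[  0   3  |  -3 ]
Back-substitution:
y = (-3) / 3 = -1
x = (1 - (-4)*(-1)) / -3 = 1

(1, -1)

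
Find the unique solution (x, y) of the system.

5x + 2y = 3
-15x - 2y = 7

(-1, 4)

Forward elimination on [A|b]:
R2 <- R2 - (-3)*R1:  [  0   4  16 ]
Row echelon form:
[ 5  2  |   3 ]
[ 0  4  |  16 ]
Back-substitution:
y = (16) / 4 = 4
x = (3 - (2)*(4)) / 5 = -1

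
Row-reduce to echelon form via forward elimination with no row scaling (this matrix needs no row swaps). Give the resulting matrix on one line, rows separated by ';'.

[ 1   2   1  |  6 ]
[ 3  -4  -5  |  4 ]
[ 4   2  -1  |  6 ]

Forward elimination:
R2 <- R2 - (3)*R1:  [   0  -10   -8  -14 ]
R3 <- R3 - (4)*R1:  [   0   -6   -5  -18 ]
R3 <- R3 - (3/5)*R2:  [     0      0   -1/5  -48/5 ]
Row echelon form:
[ 1    2     1  |      6 ]
[ 0  -10    -8  |    -14 ]
[ 0    0  -1/5  |  -48/5 ]

REF = [1 2 1 6; 0 -10 -8 -14; 0 0 -1/5 -48/5]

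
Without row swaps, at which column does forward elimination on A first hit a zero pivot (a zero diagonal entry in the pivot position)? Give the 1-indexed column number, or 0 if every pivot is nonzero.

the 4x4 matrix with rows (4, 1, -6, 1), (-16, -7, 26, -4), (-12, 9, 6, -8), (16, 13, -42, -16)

first zero-pivot column = 0

Naive forward elimination:
R2 <- R2 - (-4)*R1:  [  0  -3   2   0 ]
R3 <- R3 - (-3)*R1:  [   0   12  -12   -5 ]
R4 <- R4 - (4)*R1:  [   0    9  -18  -20 ]
R3 <- R3 - (-4)*R2:  [  0   0  -4  -5 ]
R4 <- R4 - (-3)*R2:  [   0    0  -12  -20 ]
R4 <- R4 - (3)*R3:  [  0   0   0  -5 ]
All pivots nonzero; naive elimination completes without hitting a zero pivot.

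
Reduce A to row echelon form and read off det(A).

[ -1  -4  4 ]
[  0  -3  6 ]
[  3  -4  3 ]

Forward elimination:
R3 <- R3 - (-3)*R1:  [   0  -16   15 ]
R3 <- R3 - (16/3)*R2:  [   0    0  -17 ]
Upper-triangular form:
[ -1  -4    4 ]
[  0  -3    6 ]
[  0   0  -17 ]
det(A) = (-1)^0 * (-1) * (-3) * (-17) = -51  (0 row swaps -> sign +1)

det(A) = -51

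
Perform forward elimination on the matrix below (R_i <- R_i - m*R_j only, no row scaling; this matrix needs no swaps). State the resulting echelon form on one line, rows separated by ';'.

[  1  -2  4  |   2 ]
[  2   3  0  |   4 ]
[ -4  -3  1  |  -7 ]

Forward elimination:
R2 <- R2 - (2)*R1:  [  0   7  -8   0 ]
R3 <- R3 - (-4)*R1:  [   0  -11   17    1 ]
R3 <- R3 - (-11/7)*R2:  [    0     0  31/7     1 ]
Row echelon form:
[ 1  -2     4  |  2 ]
[ 0   7    -8  |  0 ]
[ 0   0  31/7  |  1 ]

REF = [1 -2 4 2; 0 7 -8 0; 0 0 31/7 1]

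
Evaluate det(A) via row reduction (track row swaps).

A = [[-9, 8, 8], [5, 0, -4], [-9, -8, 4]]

Forward elimination:
R2 <- R2 - (-5/9)*R1:  [    0  40/9   4/9 ]
R3 <- R3 - (1)*R1:  [   0  -16   -4 ]
R3 <- R3 - (-18/5)*R2:  [     0      0  -12/5 ]
Upper-triangular form:
[ -9     8      8 ]
[  0  40/9    4/9 ]
[  0     0  -12/5 ]
det(A) = (-1)^0 * (-9) * (40/9) * (-12/5) = 96  (0 row swaps -> sign +1)

det(A) = 96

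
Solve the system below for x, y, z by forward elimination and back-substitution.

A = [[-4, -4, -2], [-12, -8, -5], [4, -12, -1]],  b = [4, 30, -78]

Forward elimination on [A|b]:
R2 <- R2 - (3)*R1:  [  0   4   1  18 ]
R3 <- R3 - (-1)*R1:  [   0  -16   -3  -74 ]
R3 <- R3 - (-4)*R2:  [  0   0   1  -2 ]
Row echelon form:
[ -4  -4  -2  |   4 ]
[  0   4   1  |  18 ]
[  0   0   1  |  -2 ]
Back-substitution:
z = (-2) / 1 = -2
y = (18 - (1)*(-2)) / 4 = 5
x = (4 - (-4)*(5) - (-2)*(-2)) / -4 = -5

(-5, 5, -2)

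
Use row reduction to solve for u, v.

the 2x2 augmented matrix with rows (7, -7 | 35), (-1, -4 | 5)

(3, -2)

Forward elimination on [A|b]:
R2 <- R2 - (-1/7)*R1:  [  0  -5  10 ]
Row echelon form:
[ 7  -7  |  35 ]
[ 0  -5  |  10 ]
Back-substitution:
v = (10) / -5 = -2
u = (35 - (-7)*(-2)) / 7 = 3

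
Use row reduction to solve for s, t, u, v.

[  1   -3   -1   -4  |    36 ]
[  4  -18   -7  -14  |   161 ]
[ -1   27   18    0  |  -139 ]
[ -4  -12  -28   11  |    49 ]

Forward elimination on [A|b]:
R2 <- R2 - (4)*R1:  [  0  -6  -3   2  17 ]
R3 <- R3 - (-1)*R1:  [    0    24    17    -4  -103 ]
R4 <- R4 - (-4)*R1:  [   0  -24  -32   -5  193 ]
R3 <- R3 - (-4)*R2:  [   0    0    5    4  -35 ]
R4 <- R4 - (4)*R2:  [   0    0  -20  -13  125 ]
R4 <- R4 - (-4)*R3:  [   0    0    0    3  -15 ]
Row echelon form:
[ 1  -3  -1  -4  |   36 ]
[ 0  -6  -3   2  |   17 ]
[ 0   0   5   4  |  -35 ]
[ 0   0   0   3  |  -15 ]
Back-substitution:
v = (-15) / 3 = -5
u = (-35 - (4)*(-5)) / 5 = -3
t = (17 - (-3)*(-3) - (2)*(-5)) / -6 = -3
s = (36 - (-3)*(-3) - (-1)*(-3) - (-4)*(-5)) / 1 = 4

(4, -3, -3, -5)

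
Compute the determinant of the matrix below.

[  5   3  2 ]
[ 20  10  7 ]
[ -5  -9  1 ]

Forward elimination:
R2 <- R2 - (4)*R1:  [  0  -2  -1 ]
R3 <- R3 - (-1)*R1:  [  0  -6   3 ]
R3 <- R3 - (3)*R2:  [ 0  0  6 ]
Upper-triangular form:
[ 5   3   2 ]
[ 0  -2  -1 ]
[ 0   0   6 ]
det(A) = (-1)^0 * (5) * (-2) * (6) = -60  (0 row swaps -> sign +1)

det(A) = -60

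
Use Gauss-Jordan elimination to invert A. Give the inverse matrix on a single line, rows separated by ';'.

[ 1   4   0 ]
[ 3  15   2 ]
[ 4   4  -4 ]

Gauss-Jordan on [A | I]:
R2 <- R2 - (3)*R1:  [  0   3   2  |  -3   1   0 ]
R3 <- R3 - (4)*R1:  [   0  -12   -4  |   -4    0    1 ]
R2 <- (1/3)*R2:  [   0    1  2/3  |   -1  1/3    0 ]
R1 <- R1 - (4)*R2:  [    1     0  -8/3  |     5  -4/3     0 ]
R3 <- R3 - (-12)*R2:  [   0    0    4  |  -16    4    1 ]
R3 <- (1/4)*R3:  [   0    0    1  |   -4    1  1/4 ]
R1 <- R1 - (-8/3)*R3:  [     1      0      0  |  -17/3    4/3    2/3 ]
R2 <- R2 - (2/3)*R3:  [    0     1     0  |   5/3  -1/3  -1/6 ]
Right block of [I | A^{-1}] is the inverse:
[ -17/3   4/3   2/3 ]
[   5/3  -1/3  -1/6 ]
[    -4     1   1/4 ]

inverse = [-17/3 4/3 2/3; 5/3 -1/3 -1/6; -4 1 1/4]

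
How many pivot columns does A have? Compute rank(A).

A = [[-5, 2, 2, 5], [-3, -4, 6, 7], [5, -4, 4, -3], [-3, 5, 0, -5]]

rank(A) = 4

Row reduction:
R2 <- R2 - (3/5)*R1:  [     0  -26/5   24/5      4 ]
R3 <- R3 - (-1)*R1:  [  0  -2   6   2 ]
R4 <- R4 - (3/5)*R1:  [    0  19/5  -6/5    -8 ]
R3 <- R3 - (5/13)*R2:  [     0      0  54/13   6/13 ]
R4 <- R4 - (-19/26)*R2:  [      0       0   30/13  -66/13 ]
R4 <- R4 - (5/9)*R3:  [     0      0      0  -16/3 ]
Row echelon form:
[ -5      2      2      5 ]
[  0  -26/5   24/5      4 ]
[  0      0  54/13   6/13 ]
[  0      0      0  -16/3 ]
Nonzero rows / pivot columns: 4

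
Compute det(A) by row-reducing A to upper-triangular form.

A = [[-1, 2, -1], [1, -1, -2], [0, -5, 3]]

Forward elimination:
R2 <- R2 - (-1)*R1:  [  0   1  -3 ]
R3 <- R3 - (-5)*R2:  [   0    0  -12 ]
Upper-triangular form:
[ -1  2   -1 ]
[  0  1   -3 ]
[  0  0  -12 ]
det(A) = (-1)^0 * (-1) * (1) * (-12) = 12  (0 row swaps -> sign +1)

det(A) = 12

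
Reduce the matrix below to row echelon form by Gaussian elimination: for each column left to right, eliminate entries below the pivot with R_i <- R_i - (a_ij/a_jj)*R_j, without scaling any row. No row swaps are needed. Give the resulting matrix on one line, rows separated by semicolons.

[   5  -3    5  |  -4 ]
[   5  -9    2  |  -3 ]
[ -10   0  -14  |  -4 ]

REF = [5 -3 5 -4; 0 -6 -3 1; 0 0 -1 -13]

Forward elimination:
R2 <- R2 - (1)*R1:  [  0  -6  -3   1 ]
R3 <- R3 - (-2)*R1:  [   0   -6   -4  -12 ]
R3 <- R3 - (1)*R2:  [   0    0   -1  -13 ]
Row echelon form:
[ 5  -3   5  |   -4 ]
[ 0  -6  -3  |    1 ]
[ 0   0  -1  |  -13 ]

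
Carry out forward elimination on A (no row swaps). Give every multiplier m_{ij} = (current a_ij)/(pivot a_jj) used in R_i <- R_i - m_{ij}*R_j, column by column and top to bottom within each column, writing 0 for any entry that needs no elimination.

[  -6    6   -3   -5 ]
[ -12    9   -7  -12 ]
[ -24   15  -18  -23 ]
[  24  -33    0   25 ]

Forward elimination:
R2 <- R2 - (2)*R1:  [  0  -3  -1  -2 ]
R3 <- R3 - (4)*R1:  [  0  -9  -6  -3 ]
R4 <- R4 - (-4)*R1:  [   0   -9  -12    5 ]
R3 <- R3 - (3)*R2:  [  0   0  -3   3 ]
R4 <- R4 - (3)*R2:  [  0   0  -9  11 ]
R4 <- R4 - (3)*R3:  [ 0  0  0  2 ]
Multipliers (in order of application): m_{21} = 2, m_{31} = 4, m_{41} = -4, m_{32} = 3, m_{42} = 3, m_{43} = 3

multipliers: 2, 4, -4, 3, 3, 3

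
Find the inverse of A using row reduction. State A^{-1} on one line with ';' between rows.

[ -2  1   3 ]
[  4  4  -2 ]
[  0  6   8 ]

Gauss-Jordan on [A | I]:
R1 <- (1/-2)*R1:  [    1  -1/2  -3/2  |  -1/2     0     0 ]
R2 <- R2 - (4)*R1:  [ 0  6  4  |  2  1  0 ]
R2 <- (1/6)*R2:  [   0    1  2/3  |  1/3  1/6    0 ]
R1 <- R1 - (-1/2)*R2:  [    1     0  -7/6  |  -1/3  1/12     0 ]
R3 <- R3 - (6)*R2:  [  0   0   4  |  -2  -1   1 ]
R3 <- (1/4)*R3:  [    0     0     1  |  -1/2  -1/4   1/4 ]
R1 <- R1 - (-7/6)*R3:  [      1       0       0  |  -11/12   -5/24    7/24 ]
R2 <- R2 - (2/3)*R3:  [    0     1     0  |   2/3   1/3  -1/6 ]
Right block of [I | A^{-1}] is the inverse:
[ -11/12  -5/24  7/24 ]
[    2/3    1/3  -1/6 ]
[   -1/2   -1/4   1/4 ]

inverse = [-11/12 -5/24 7/24; 2/3 1/3 -1/6; -1/2 -1/4 1/4]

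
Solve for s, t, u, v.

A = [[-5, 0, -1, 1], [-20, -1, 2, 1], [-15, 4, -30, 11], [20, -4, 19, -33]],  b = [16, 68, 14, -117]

(-3, -1, 2, 3)

Forward elimination on [A|b]:
R2 <- R2 - (4)*R1:  [  0  -1   6  -3   4 ]
R3 <- R3 - (3)*R1:  [   0    4  -27    8  -34 ]
R4 <- R4 - (-4)*R1:  [   0   -4   15  -29  -53 ]
R3 <- R3 - (-4)*R2:  [   0    0   -3   -4  -18 ]
R4 <- R4 - (4)*R2:  [   0    0   -9  -17  -69 ]
R4 <- R4 - (3)*R3:  [   0    0    0   -5  -15 ]
Row echelon form:
[ -5   0  -1   1  |   16 ]
[  0  -1   6  -3  |    4 ]
[  0   0  -3  -4  |  -18 ]
[  0   0   0  -5  |  -15 ]
Back-substitution:
v = (-15) / -5 = 3
u = (-18 - (-4)*(3)) / -3 = 2
t = (4 - (6)*(2) - (-3)*(3)) / -1 = -1
s = (16 - (-1)*(2) - (1)*(3)) / -5 = -3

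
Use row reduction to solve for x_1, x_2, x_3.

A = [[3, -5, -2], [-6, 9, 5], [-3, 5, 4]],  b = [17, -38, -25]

Forward elimination on [A|b]:
R2 <- R2 - (-2)*R1:  [  0  -1   1  -4 ]
R3 <- R3 - (-1)*R1:  [  0   0   2  -8 ]
Row echelon form:
[ 3  -5  -2  |  17 ]
[ 0  -1   1  |  -4 ]
[ 0   0   2  |  -8 ]
Back-substitution:
x_3 = (-8) / 2 = -4
x_2 = (-4 - (1)*(-4)) / -1 = 0
x_1 = (17 - (-5)*(0) - (-2)*(-4)) / 3 = 3

(3, 0, -4)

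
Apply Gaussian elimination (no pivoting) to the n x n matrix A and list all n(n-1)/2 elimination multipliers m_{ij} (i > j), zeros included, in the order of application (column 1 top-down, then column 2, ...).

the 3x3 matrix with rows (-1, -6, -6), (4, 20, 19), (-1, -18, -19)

Forward elimination:
R2 <- R2 - (-4)*R1:  [  0  -4  -5 ]
R3 <- R3 - (1)*R1:  [   0  -12  -13 ]
R3 <- R3 - (3)*R2:  [ 0  0  2 ]
Multipliers (in order of application): m_{21} = -4, m_{31} = 1, m_{32} = 3

multipliers: -4, 1, 3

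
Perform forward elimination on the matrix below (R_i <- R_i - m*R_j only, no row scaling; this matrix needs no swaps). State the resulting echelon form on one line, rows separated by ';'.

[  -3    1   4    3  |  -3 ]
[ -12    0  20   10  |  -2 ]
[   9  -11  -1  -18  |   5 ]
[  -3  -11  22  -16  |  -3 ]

Forward elimination:
R2 <- R2 - (4)*R1:  [  0  -4   4  -2  10 ]
R3 <- R3 - (-3)*R1:  [  0  -8  11  -9  -4 ]
R4 <- R4 - (1)*R1:  [   0  -12   18  -19    0 ]
R3 <- R3 - (2)*R2:  [   0    0    3   -5  -24 ]
R4 <- R4 - (3)*R2:  [   0    0    6  -13  -30 ]
R4 <- R4 - (2)*R3:  [  0   0   0  -3  18 ]
Row echelon form:
[ -3   1  4   3  |   -3 ]
[  0  -4  4  -2  |   10 ]
[  0   0  3  -5  |  -24 ]
[  0   0  0  -3  |   18 ]

REF = [-3 1 4 3 -3; 0 -4 4 -2 10; 0 0 3 -5 -24; 0 0 0 -3 18]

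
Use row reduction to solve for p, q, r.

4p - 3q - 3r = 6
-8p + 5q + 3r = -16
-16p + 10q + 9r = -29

Forward elimination on [A|b]:
R2 <- R2 - (-2)*R1:  [  0  -1  -3  -4 ]
R3 <- R3 - (-4)*R1:  [  0  -2  -3  -5 ]
R3 <- R3 - (2)*R2:  [ 0  0  3  3 ]
Row echelon form:
[ 4  -3  -3  |   6 ]
[ 0  -1  -3  |  -4 ]
[ 0   0   3  |   3 ]
Back-substitution:
r = (3) / 3 = 1
q = (-4 - (-3)*(1)) / -1 = 1
p = (6 - (-3)*(1) - (-3)*(1)) / 4 = 3

(3, 1, 1)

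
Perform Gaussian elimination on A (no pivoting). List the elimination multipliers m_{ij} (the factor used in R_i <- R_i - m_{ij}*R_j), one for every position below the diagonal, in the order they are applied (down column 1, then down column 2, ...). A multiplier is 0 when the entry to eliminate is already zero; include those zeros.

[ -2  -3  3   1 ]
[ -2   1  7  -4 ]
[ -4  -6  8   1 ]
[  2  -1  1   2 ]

Forward elimination:
R2 <- R2 - (1)*R1:  [  0   4   4  -5 ]
R3 <- R3 - (2)*R1:  [  0   0   2  -1 ]
R4 <- R4 - (-1)*R1:  [  0  -4   4   3 ]
R3: entry in column 2 is already 0 -> m_{32} = 0 (no row operation needed)
R4 <- R4 - (-1)*R2:  [  0   0   8  -2 ]
R4 <- R4 - (4)*R3:  [ 0  0  0  2 ]
Multipliers (in order of application): m_{21} = 1, m_{31} = 2, m_{41} = -1, m_{32} = 0, m_{42} = -1, m_{43} = 4

multipliers: 1, 2, -1, 0, -1, 4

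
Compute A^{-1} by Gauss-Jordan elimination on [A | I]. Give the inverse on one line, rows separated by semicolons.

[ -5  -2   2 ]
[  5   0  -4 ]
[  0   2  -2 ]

inverse = [-1/5 0 -1/5; -1/4 -1/4 1/4; -1/4 -1/4 -1/4]

Gauss-Jordan on [A | I]:
R1 <- (1/-5)*R1:  [    1   2/5  -2/5  |  -1/5     0     0 ]
R2 <- R2 - (5)*R1:  [  0  -2  -2  |   1   1   0 ]
R2 <- (1/-2)*R2:  [    0     1     1  |  -1/2  -1/2     0 ]
R1 <- R1 - (2/5)*R2:  [    1     0  -4/5  |     0   1/5     0 ]
R3 <- R3 - (2)*R2:  [  0   0  -4  |   1   1   1 ]
R3 <- (1/-4)*R3:  [    0     0     1  |  -1/4  -1/4  -1/4 ]
R1 <- R1 - (-4/5)*R3:  [    1     0     0  |  -1/5     0  -1/5 ]
R2 <- R2 - (1)*R3:  [    0     1     0  |  -1/4  -1/4   1/4 ]
Right block of [I | A^{-1}] is the inverse:
[ -1/5     0  -1/5 ]
[ -1/4  -1/4   1/4 ]
[ -1/4  -1/4  -1/4 ]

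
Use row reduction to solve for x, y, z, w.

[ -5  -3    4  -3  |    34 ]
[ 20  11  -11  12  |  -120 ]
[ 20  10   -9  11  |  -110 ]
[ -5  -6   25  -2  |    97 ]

(-2, -1, 3, -3)

Forward elimination on [A|b]:
R2 <- R2 - (-4)*R1:  [  0  -1   5   0  16 ]
R3 <- R3 - (-4)*R1:  [  0  -2   7  -1  26 ]
R4 <- R4 - (1)*R1:  [  0  -3  21   1  63 ]
R3 <- R3 - (2)*R2:  [  0   0  -3  -1  -6 ]
R4 <- R4 - (3)*R2:  [  0   0   6   1  15 ]
R4 <- R4 - (-2)*R3:  [  0   0   0  -1   3 ]
Row echelon form:
[ -5  -3   4  -3  |  34 ]
[  0  -1   5   0  |  16 ]
[  0   0  -3  -1  |  -6 ]
[  0   0   0  -1  |   3 ]
Back-substitution:
w = (3) / -1 = -3
z = (-6 - (-1)*(-3)) / -3 = 3
y = (16 - (5)*(3)) / -1 = -1
x = (34 - (-3)*(-1) - (4)*(3) - (-3)*(-3)) / -5 = -2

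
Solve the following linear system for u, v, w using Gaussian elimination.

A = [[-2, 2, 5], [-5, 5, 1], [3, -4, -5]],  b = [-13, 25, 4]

Forward elimination on [A|b]:
R2 <- R2 - (5/2)*R1:  [     0      0  -23/2  115/2 ]
R3 <- R3 - (-3/2)*R1:  [     0     -1    5/2  -31/2 ]
R2 <-> R3   (pivot in column 2 was zero)
[ -2   2      5    -13 ]
[  0  -1    5/2  -31/2 ]
[  0   0  -23/2  115/2 ]
Row echelon form:
[ -2   2      5  |    -13 ]
[  0  -1    5/2  |  -31/2 ]
[  0   0  -23/2  |  115/2 ]
Back-substitution:
w = (115/2) / (-23/2) = -5
v = (-31/2 - (5/2)*(-5)) / -1 = 3
u = (-13 - (2)*(3) - (5)*(-5)) / -2 = -3

(-3, 3, -5)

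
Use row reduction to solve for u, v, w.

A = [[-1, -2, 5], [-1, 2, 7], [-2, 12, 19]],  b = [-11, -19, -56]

Forward elimination on [A|b]:
R2 <- R2 - (1)*R1:  [  0   4   2  -8 ]
R3 <- R3 - (2)*R1:  [   0   16    9  -34 ]
R3 <- R3 - (4)*R2:  [  0   0   1  -2 ]
Row echelon form:
[ -1  -2  5  |  -11 ]
[  0   4  2  |   -8 ]
[  0   0  1  |   -2 ]
Back-substitution:
w = (-2) / 1 = -2
v = (-8 - (2)*(-2)) / 4 = -1
u = (-11 - (-2)*(-1) - (5)*(-2)) / -1 = 3

(3, -1, -2)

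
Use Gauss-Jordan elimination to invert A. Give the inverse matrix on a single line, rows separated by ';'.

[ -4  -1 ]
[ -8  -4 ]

inverse = [-1/2 1/8; 1 -1/2]

Gauss-Jordan on [A | I]:
R1 <- (1/-4)*R1:  [    1   1/4  |  -1/4     0 ]
R2 <- R2 - (-8)*R1:  [  0  -2  |  -2   1 ]
R2 <- (1/-2)*R2:  [    0     1  |     1  -1/2 ]
R1 <- R1 - (1/4)*R2:  [    1     0  |  -1/2   1/8 ]
Right block of [I | A^{-1}] is the inverse:
[ -1/2   1/8 ]
[    1  -1/2 ]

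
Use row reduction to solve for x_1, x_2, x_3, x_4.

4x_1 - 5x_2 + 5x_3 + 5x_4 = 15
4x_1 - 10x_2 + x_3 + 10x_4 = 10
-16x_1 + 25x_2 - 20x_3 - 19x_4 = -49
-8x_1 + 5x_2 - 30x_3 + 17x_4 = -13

(5, 2, 0, 1)

Forward elimination on [A|b]:
R2 <- R2 - (1)*R1:  [  0  -5  -4   5  -5 ]
R3 <- R3 - (-4)*R1:  [  0   5   0   1  11 ]
R4 <- R4 - (-2)*R1:  [   0   -5  -20   27   17 ]
R3 <- R3 - (-1)*R2:  [  0   0  -4   6   6 ]
R4 <- R4 - (1)*R2:  [   0    0  -16   22   22 ]
R4 <- R4 - (4)*R3:  [  0   0   0  -2  -2 ]
Row echelon form:
[ 4  -5   5   5  |  15 ]
[ 0  -5  -4   5  |  -5 ]
[ 0   0  -4   6  |   6 ]
[ 0   0   0  -2  |  -2 ]
Back-substitution:
x_4 = (-2) / -2 = 1
x_3 = (6 - (6)*(1)) / -4 = 0
x_2 = (-5 - (-4)*(0) - (5)*(1)) / -5 = 2
x_1 = (15 - (-5)*(2) - (5)*(0) - (5)*(1)) / 4 = 5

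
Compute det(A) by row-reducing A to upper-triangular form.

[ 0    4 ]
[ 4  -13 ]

Forward elimination:
R1 <-> R2   (pivot in column 1 was zero)
[ 4  -13 ]
[ 0    4 ]
Upper-triangular form:
[ 4  -13 ]
[ 0    4 ]
det(A) = (-1)^1 * (4) * (4) = -16  (1 row swap -> sign -1)

det(A) = -16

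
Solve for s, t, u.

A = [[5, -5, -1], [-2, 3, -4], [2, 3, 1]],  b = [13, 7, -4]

Forward elimination on [A|b]:
R2 <- R2 - (-2/5)*R1:  [     0      1  -22/5   61/5 ]
R3 <- R3 - (2/5)*R1:  [     0      5    7/5  -46/5 ]
R3 <- R3 - (5)*R2:  [      0       0   117/5  -351/5 ]
Row echelon form:
[ 5  -5     -1  |      13 ]
[ 0   1  -22/5  |    61/5 ]
[ 0   0  117/5  |  -351/5 ]
Back-substitution:
u = (-351/5) / (117/5) = -3
t = (61/5 - (-22/5)*(-3)) / 1 = -1
s = (13 - (-5)*(-1) - (-1)*(-3)) / 5 = 1

(1, -1, -3)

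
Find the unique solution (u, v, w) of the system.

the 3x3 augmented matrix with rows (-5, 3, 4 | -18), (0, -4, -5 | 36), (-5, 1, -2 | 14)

Forward elimination on [A|b]:
R3 <- R3 - (1)*R1:  [  0  -2  -6  32 ]
R3 <- R3 - (1/2)*R2:  [    0     0  -7/2    14 ]
Row echelon form:
[ -5   3     4  |  -18 ]
[  0  -4    -5  |   36 ]
[  0   0  -7/2  |   14 ]
Back-substitution:
w = (14) / (-7/2) = -4
v = (36 - (-5)*(-4)) / -4 = -4
u = (-18 - (3)*(-4) - (4)*(-4)) / -5 = -2

(-2, -4, -4)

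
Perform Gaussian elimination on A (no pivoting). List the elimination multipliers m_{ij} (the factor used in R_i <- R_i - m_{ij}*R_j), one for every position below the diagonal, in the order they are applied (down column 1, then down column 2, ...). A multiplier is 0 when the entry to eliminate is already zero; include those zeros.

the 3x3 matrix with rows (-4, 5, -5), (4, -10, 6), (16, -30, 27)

multipliers: -1, -4, 2

Forward elimination:
R2 <- R2 - (-1)*R1:  [  0  -5   1 ]
R3 <- R3 - (-4)*R1:  [   0  -10    7 ]
R3 <- R3 - (2)*R2:  [ 0  0  5 ]
Multipliers (in order of application): m_{21} = -1, m_{31} = -4, m_{32} = 2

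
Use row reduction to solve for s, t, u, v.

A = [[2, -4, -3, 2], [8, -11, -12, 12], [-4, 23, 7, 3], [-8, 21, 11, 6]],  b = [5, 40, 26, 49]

Forward elimination on [A|b]:
R2 <- R2 - (4)*R1:  [  0   5   0   4  20 ]
R3 <- R3 - (-2)*R1:  [  0  15   1   7  36 ]
R4 <- R4 - (-4)*R1:  [  0   5  -1  14  69 ]
R3 <- R3 - (3)*R2:  [   0    0    1   -5  -24 ]
R4 <- R4 - (1)*R2:  [  0   0  -1  10  49 ]
R4 <- R4 - (-1)*R3:  [  0   0   0   5  25 ]
Row echelon form:
[ 2  -4  -3   2  |    5 ]
[ 0   5   0   4  |   20 ]
[ 0   0   1  -5  |  -24 ]
[ 0   0   0   5  |   25 ]
Back-substitution:
v = (25) / 5 = 5
u = (-24 - (-5)*(5)) / 1 = 1
t = (20 - (4)*(5)) / 5 = 0
s = (5 - (-4)*(0) - (-3)*(1) - (2)*(5)) / 2 = -1

(-1, 0, 1, 5)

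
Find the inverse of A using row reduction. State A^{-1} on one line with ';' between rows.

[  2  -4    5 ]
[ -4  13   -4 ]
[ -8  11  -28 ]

Gauss-Jordan on [A | I]:
R1 <- (1/2)*R1:  [   1   -2  5/2  |  1/2    0    0 ]
R2 <- R2 - (-4)*R1:  [ 0  5  6  |  2  1  0 ]
R3 <- R3 - (-8)*R1:  [  0  -5  -8  |   4   0   1 ]
R2 <- (1/5)*R2:  [   0    1  6/5  |  2/5  1/5    0 ]
R1 <- R1 - (-2)*R2:  [     1      0  49/10  |  13/10    2/5      0 ]
R3 <- R3 - (-5)*R2:  [  0   0  -2  |   6   1   1 ]
R3 <- (1/-2)*R3:  [    0     0     1  |    -3  -1/2  -1/2 ]
R1 <- R1 - (49/10)*R3:  [     1      0      0  |     16  57/20  49/20 ]
R2 <- R2 - (6/5)*R3:  [   0    1    0  |    4  4/5  3/5 ]
Right block of [I | A^{-1}] is the inverse:
[ 16  57/20  49/20 ]
[  4    4/5    3/5 ]
[ -3   -1/2   -1/2 ]

inverse = [16 57/20 49/20; 4 4/5 3/5; -3 -1/2 -1/2]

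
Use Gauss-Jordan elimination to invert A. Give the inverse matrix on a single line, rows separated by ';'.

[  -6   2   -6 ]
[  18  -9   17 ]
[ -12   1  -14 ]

Gauss-Jordan on [A | I]:
R1 <- (1/-6)*R1:  [    1  -1/3     1  |  -1/6     0     0 ]
R2 <- R2 - (18)*R1:  [  0  -3  -1  |   3   1   0 ]
R3 <- R3 - (-12)*R1:  [  0  -3  -2  |  -2   0   1 ]
R2 <- (1/-3)*R2:  [    0     1   1/3  |    -1  -1/3     0 ]
R1 <- R1 - (-1/3)*R2:  [    1     0  10/9  |  -1/2  -1/9     0 ]
R3 <- R3 - (-3)*R2:  [  0   0  -1  |  -5  -1   1 ]
R3 <- (1/-1)*R3:  [  0   0   1  |   5   1  -1 ]
R1 <- R1 - (10/9)*R3:  [       1        0        0  |  -109/18    -11/9     10/9 ]
R2 <- R2 - (1/3)*R3:  [    0     1     0  |  -8/3  -2/3   1/3 ]
Right block of [I | A^{-1}] is the inverse:
[ -109/18  -11/9  10/9 ]
[    -8/3   -2/3   1/3 ]
[       5      1    -1 ]

inverse = [-109/18 -11/9 10/9; -8/3 -2/3 1/3; 5 1 -1]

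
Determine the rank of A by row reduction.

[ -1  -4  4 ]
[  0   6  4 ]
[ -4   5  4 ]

Row reduction:
R3 <- R3 - (4)*R1:  [   0   21  -12 ]
R3 <- R3 - (7/2)*R2:  [   0    0  -26 ]
Row echelon form:
[ -1  -4    4 ]
[  0   6    4 ]
[  0   0  -26 ]
Nonzero rows / pivot columns: 3

rank(A) = 3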